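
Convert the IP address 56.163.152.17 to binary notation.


56 = 00111000
163 = 10100011
152 = 10011000
17 = 00010001
Binary: 00111000.10100011.10011000.00010001


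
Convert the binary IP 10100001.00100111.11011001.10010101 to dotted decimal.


10100001 = 161
00100111 = 39
11011001 = 217
10010101 = 149
IP: 161.39.217.149


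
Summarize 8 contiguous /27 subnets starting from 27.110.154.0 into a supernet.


Original prefix: /27
Number of subnets: 8 = 2^3
New prefix = 27 - 3 = 24
Supernet: 27.110.154.0/24


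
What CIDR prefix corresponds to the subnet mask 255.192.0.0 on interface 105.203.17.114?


Binary: 11111111.11000000.00000000.00000000
Count leading 1s
Prefix: /10


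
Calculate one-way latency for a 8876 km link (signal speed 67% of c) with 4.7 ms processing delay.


Speed = 0.67 * 3e5 km/s = 201000 km/s
Propagation delay = 8876 / 201000 = 0.0442 s = 44.1592 ms
Processing delay = 4.7 ms
Total one-way latency = 48.8592 ms


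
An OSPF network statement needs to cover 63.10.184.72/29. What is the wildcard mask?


Subnet mask: 255.255.255.248
Wildcard = 255.255.255.255 - subnet mask
255 - 255 = 0
255 - 255 = 0
255 - 255 = 0
255 - 248 = 7
Wildcard: 0.0.0.7


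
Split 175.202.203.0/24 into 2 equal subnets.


New prefix = 24 + 1 = 25
Each subnet has 128 addresses
  175.202.203.0/25
  175.202.203.128/25
Subnets: 175.202.203.0/25, 175.202.203.128/25


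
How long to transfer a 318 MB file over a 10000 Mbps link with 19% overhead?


Effective throughput = 10000 * (1 - 19/100) = 8100.0 Mbps
File size in Mb = 318 * 8 = 2544 Mb
Time = 2544 / 8100.0
Time = 0.3141 seconds


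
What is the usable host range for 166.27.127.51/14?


Network: 166.24.0.0
Broadcast: 166.27.255.255
First usable = network + 1
Last usable = broadcast - 1
Range: 166.24.0.1 to 166.27.255.254


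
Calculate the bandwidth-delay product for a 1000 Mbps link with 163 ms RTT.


BDP = bandwidth * RTT
= 1000 Mbps * 163 ms
= 1000 * 1e6 * 163 / 1000 bits
= 163000000 bits
= 20375000 bytes
= 19897.4609 KB
BDP = 163000000 bits (20375000 bytes)


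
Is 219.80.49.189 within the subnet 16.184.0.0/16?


Subnet network: 16.184.0.0
Test IP AND mask: 219.80.0.0
No, 219.80.49.189 is not in 16.184.0.0/16


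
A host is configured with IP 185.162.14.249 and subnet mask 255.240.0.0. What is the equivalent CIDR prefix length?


Binary: 11111111.11110000.00000000.00000000
Count leading 1s
Prefix: /12


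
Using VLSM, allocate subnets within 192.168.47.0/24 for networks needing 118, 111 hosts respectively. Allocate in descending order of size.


118 hosts -> /25 (126 usable): 192.168.47.0/25
111 hosts -> /25 (126 usable): 192.168.47.128/25
Allocation: 192.168.47.0/25 (118 hosts, 126 usable); 192.168.47.128/25 (111 hosts, 126 usable)


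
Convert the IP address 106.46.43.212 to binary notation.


106 = 01101010
46 = 00101110
43 = 00101011
212 = 11010100
Binary: 01101010.00101110.00101011.11010100


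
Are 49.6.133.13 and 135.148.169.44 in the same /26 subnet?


Mask: 255.255.255.192
49.6.133.13 AND mask = 49.6.133.0
135.148.169.44 AND mask = 135.148.169.0
No, different subnets (49.6.133.0 vs 135.148.169.0)


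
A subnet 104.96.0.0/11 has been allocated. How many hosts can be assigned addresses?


Host bits = 32 - 11 = 21
Total addresses = 2^21 = 2097152
Usable = total - 2 (network and broadcast)
Usable hosts: 2097150


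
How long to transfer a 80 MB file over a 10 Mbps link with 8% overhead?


Effective throughput = 10 * (1 - 8/100) = 9.2 Mbps
File size in Mb = 80 * 8 = 640 Mb
Time = 640 / 9.2
Time = 69.5652 seconds


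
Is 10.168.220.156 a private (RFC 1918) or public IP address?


RFC 1918 private ranges:
  10.0.0.0/8 (10.0.0.0 - 10.255.255.255)
  172.16.0.0/12 (172.16.0.0 - 172.31.255.255)
  192.168.0.0/16 (192.168.0.0 - 192.168.255.255)
Private (in 10.0.0.0/8)


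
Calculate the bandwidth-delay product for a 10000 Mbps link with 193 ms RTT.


BDP = bandwidth * RTT
= 10000 Mbps * 193 ms
= 10000 * 1e6 * 193 / 1000 bits
= 1930000000 bits
= 241250000 bytes
= 235595.7031 KB
BDP = 1930000000 bits (241250000 bytes)


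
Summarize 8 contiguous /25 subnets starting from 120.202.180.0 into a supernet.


Original prefix: /25
Number of subnets: 8 = 2^3
New prefix = 25 - 3 = 22
Supernet: 120.202.180.0/22


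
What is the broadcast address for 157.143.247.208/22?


Network: 157.143.244.0/22
Host bits = 10
Set all host bits to 1:
Broadcast: 157.143.247.255


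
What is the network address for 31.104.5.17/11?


IP:   00011111.01101000.00000101.00010001
Mask: 11111111.11100000.00000000.00000000
AND operation:
Net:  00011111.01100000.00000000.00000000
Network: 31.96.0.0/11


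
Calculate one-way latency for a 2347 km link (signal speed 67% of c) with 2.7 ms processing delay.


Speed = 0.67 * 3e5 km/s = 201000 km/s
Propagation delay = 2347 / 201000 = 0.0117 s = 11.6766 ms
Processing delay = 2.7 ms
Total one-way latency = 14.3766 ms


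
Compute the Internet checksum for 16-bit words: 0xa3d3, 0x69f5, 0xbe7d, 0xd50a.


Sum all words (with carry folding):
+ 0xa3d3 = 0xa3d3
+ 0x69f5 = 0x0dc9
+ 0xbe7d = 0xcc46
+ 0xd50a = 0xa151
One's complement: ~0xa151
Checksum = 0x5eae


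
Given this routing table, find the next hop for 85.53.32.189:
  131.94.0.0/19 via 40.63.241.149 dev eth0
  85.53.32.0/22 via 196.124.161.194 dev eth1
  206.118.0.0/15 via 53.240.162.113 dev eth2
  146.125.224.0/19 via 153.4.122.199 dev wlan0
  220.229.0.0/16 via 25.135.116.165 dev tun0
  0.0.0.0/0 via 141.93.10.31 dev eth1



Longest prefix match for 85.53.32.189:
  /19 131.94.0.0: no
  /22 85.53.32.0: MATCH
  /15 206.118.0.0: no
  /19 146.125.224.0: no
  /16 220.229.0.0: no
  /0 0.0.0.0: MATCH
Selected: next-hop 196.124.161.194 via eth1 (matched /22)


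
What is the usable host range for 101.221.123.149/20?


Network: 101.221.112.0
Broadcast: 101.221.127.255
First usable = network + 1
Last usable = broadcast - 1
Range: 101.221.112.1 to 101.221.127.254


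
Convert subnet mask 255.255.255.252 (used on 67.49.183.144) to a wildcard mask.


Subnet mask: 255.255.255.252
Wildcard = 255.255.255.255 - subnet mask
255 - 255 = 0
255 - 255 = 0
255 - 255 = 0
255 - 252 = 3
Wildcard: 0.0.0.3


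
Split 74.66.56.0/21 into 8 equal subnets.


New prefix = 21 + 3 = 24
Each subnet has 256 addresses
  74.66.56.0/24
  74.66.57.0/24
  74.66.58.0/24
  74.66.59.0/24
  74.66.60.0/24
  74.66.61.0/24
  74.66.62.0/24
  74.66.63.0/24
Subnets: 74.66.56.0/24, 74.66.57.0/24, 74.66.58.0/24, 74.66.59.0/24, 74.66.60.0/24, 74.66.61.0/24, 74.66.62.0/24, 74.66.63.0/24


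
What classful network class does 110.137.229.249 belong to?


First octet: 110
Binary: 01101110
0xxxxxxx -> Class A (1-126)
Class A, default mask 255.0.0.0 (/8)


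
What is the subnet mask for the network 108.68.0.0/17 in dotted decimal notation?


/17 means 17 network bits, 15 host bits
Binary: 11111111111111111000000000000000
Mask: 255.255.128.0


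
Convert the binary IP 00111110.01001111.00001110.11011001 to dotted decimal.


00111110 = 62
01001111 = 79
00001110 = 14
11011001 = 217
IP: 62.79.14.217


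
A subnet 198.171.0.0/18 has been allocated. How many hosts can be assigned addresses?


Host bits = 32 - 18 = 14
Total addresses = 2^14 = 16384
Usable = total - 2 (network and broadcast)
Usable hosts: 16382


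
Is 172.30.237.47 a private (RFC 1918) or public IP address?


RFC 1918 private ranges:
  10.0.0.0/8 (10.0.0.0 - 10.255.255.255)
  172.16.0.0/12 (172.16.0.0 - 172.31.255.255)
  192.168.0.0/16 (192.168.0.0 - 192.168.255.255)
Private (in 172.16.0.0/12)


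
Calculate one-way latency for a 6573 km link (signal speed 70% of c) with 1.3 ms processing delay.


Speed = 0.7 * 3e5 km/s = 210000 km/s
Propagation delay = 6573 / 210000 = 0.0313 s = 31.3 ms
Processing delay = 1.3 ms
Total one-way latency = 32.6 ms


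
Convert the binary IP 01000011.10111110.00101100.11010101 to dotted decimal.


01000011 = 67
10111110 = 190
00101100 = 44
11010101 = 213
IP: 67.190.44.213


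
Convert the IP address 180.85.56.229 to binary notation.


180 = 10110100
85 = 01010101
56 = 00111000
229 = 11100101
Binary: 10110100.01010101.00111000.11100101


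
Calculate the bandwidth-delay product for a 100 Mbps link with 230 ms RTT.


BDP = bandwidth * RTT
= 100 Mbps * 230 ms
= 100 * 1e6 * 230 / 1000 bits
= 23000000 bits
= 2875000 bytes
= 2807.6172 KB
BDP = 23000000 bits (2875000 bytes)


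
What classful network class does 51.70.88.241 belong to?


First octet: 51
Binary: 00110011
0xxxxxxx -> Class A (1-126)
Class A, default mask 255.0.0.0 (/8)


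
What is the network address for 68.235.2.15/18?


IP:   01000100.11101011.00000010.00001111
Mask: 11111111.11111111.11000000.00000000
AND operation:
Net:  01000100.11101011.00000000.00000000
Network: 68.235.0.0/18


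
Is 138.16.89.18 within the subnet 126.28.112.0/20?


Subnet network: 126.28.112.0
Test IP AND mask: 138.16.80.0
No, 138.16.89.18 is not in 126.28.112.0/20


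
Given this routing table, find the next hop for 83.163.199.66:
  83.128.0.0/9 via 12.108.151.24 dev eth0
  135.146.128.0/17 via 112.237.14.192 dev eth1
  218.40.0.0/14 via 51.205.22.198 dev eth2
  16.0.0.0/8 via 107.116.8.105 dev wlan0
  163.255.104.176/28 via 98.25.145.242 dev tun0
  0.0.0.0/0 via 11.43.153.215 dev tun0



Longest prefix match for 83.163.199.66:
  /9 83.128.0.0: MATCH
  /17 135.146.128.0: no
  /14 218.40.0.0: no
  /8 16.0.0.0: no
  /28 163.255.104.176: no
  /0 0.0.0.0: MATCH
Selected: next-hop 12.108.151.24 via eth0 (matched /9)


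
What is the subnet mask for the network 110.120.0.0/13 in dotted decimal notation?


/13 means 13 network bits, 19 host bits
Binary: 11111111111110000000000000000000
Mask: 255.248.0.0


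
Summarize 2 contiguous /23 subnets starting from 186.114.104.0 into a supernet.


Original prefix: /23
Number of subnets: 2 = 2^1
New prefix = 23 - 1 = 22
Supernet: 186.114.104.0/22


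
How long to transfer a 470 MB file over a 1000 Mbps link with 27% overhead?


Effective throughput = 1000 * (1 - 27/100) = 730 Mbps
File size in Mb = 470 * 8 = 3760 Mb
Time = 3760 / 730
Time = 5.1507 seconds


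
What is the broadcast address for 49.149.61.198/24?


Network: 49.149.61.0/24
Host bits = 8
Set all host bits to 1:
Broadcast: 49.149.61.255


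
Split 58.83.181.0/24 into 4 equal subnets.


New prefix = 24 + 2 = 26
Each subnet has 64 addresses
  58.83.181.0/26
  58.83.181.64/26
  58.83.181.128/26
  58.83.181.192/26
Subnets: 58.83.181.0/26, 58.83.181.64/26, 58.83.181.128/26, 58.83.181.192/26


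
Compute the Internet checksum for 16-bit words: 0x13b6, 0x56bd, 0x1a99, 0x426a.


Sum all words (with carry folding):
+ 0x13b6 = 0x13b6
+ 0x56bd = 0x6a73
+ 0x1a99 = 0x850c
+ 0x426a = 0xc776
One's complement: ~0xc776
Checksum = 0x3889


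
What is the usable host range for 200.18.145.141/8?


Network: 200.0.0.0
Broadcast: 200.255.255.255
First usable = network + 1
Last usable = broadcast - 1
Range: 200.0.0.1 to 200.255.255.254


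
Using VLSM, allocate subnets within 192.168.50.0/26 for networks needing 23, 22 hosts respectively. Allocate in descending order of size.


23 hosts -> /27 (30 usable): 192.168.50.0/27
22 hosts -> /27 (30 usable): 192.168.50.32/27
Allocation: 192.168.50.0/27 (23 hosts, 30 usable); 192.168.50.32/27 (22 hosts, 30 usable)


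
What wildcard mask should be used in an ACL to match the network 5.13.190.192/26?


Subnet mask: 255.255.255.192
Wildcard = 255.255.255.255 - subnet mask
255 - 255 = 0
255 - 255 = 0
255 - 255 = 0
255 - 192 = 63
Wildcard: 0.0.0.63


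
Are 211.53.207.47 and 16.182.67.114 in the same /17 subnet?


Mask: 255.255.128.0
211.53.207.47 AND mask = 211.53.128.0
16.182.67.114 AND mask = 16.182.0.0
No, different subnets (211.53.128.0 vs 16.182.0.0)


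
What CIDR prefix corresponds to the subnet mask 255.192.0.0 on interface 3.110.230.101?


Binary: 11111111.11000000.00000000.00000000
Count leading 1s
Prefix: /10


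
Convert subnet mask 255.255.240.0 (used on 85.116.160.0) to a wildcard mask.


Subnet mask: 255.255.240.0
Wildcard = 255.255.255.255 - subnet mask
255 - 255 = 0
255 - 255 = 0
255 - 240 = 15
255 - 0 = 255
Wildcard: 0.0.15.255


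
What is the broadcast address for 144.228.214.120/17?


Network: 144.228.128.0/17
Host bits = 15
Set all host bits to 1:
Broadcast: 144.228.255.255


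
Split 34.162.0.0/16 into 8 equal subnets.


New prefix = 16 + 3 = 19
Each subnet has 8192 addresses
  34.162.0.0/19
  34.162.32.0/19
  34.162.64.0/19
  34.162.96.0/19
  34.162.128.0/19
  34.162.160.0/19
  34.162.192.0/19
  34.162.224.0/19
Subnets: 34.162.0.0/19, 34.162.32.0/19, 34.162.64.0/19, 34.162.96.0/19, 34.162.128.0/19, 34.162.160.0/19, 34.162.192.0/19, 34.162.224.0/19


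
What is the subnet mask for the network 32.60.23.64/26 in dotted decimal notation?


/26 means 26 network bits, 6 host bits
Binary: 11111111111111111111111111000000
Mask: 255.255.255.192


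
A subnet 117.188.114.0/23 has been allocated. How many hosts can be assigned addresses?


Host bits = 32 - 23 = 9
Total addresses = 2^9 = 512
Usable = total - 2 (network and broadcast)
Usable hosts: 510


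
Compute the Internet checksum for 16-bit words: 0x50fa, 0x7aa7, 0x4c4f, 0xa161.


Sum all words (with carry folding):
+ 0x50fa = 0x50fa
+ 0x7aa7 = 0xcba1
+ 0x4c4f = 0x17f1
+ 0xa161 = 0xb952
One's complement: ~0xb952
Checksum = 0x46ad


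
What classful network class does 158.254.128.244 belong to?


First octet: 158
Binary: 10011110
10xxxxxx -> Class B (128-191)
Class B, default mask 255.255.0.0 (/16)


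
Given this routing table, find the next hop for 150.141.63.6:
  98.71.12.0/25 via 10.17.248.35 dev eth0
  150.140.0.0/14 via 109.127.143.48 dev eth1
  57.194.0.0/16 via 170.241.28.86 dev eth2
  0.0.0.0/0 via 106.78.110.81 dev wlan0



Longest prefix match for 150.141.63.6:
  /25 98.71.12.0: no
  /14 150.140.0.0: MATCH
  /16 57.194.0.0: no
  /0 0.0.0.0: MATCH
Selected: next-hop 109.127.143.48 via eth1 (matched /14)


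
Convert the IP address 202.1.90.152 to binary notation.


202 = 11001010
1 = 00000001
90 = 01011010
152 = 10011000
Binary: 11001010.00000001.01011010.10011000


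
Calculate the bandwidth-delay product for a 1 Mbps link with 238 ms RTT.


BDP = bandwidth * RTT
= 1 Mbps * 238 ms
= 1 * 1e6 * 238 / 1000 bits
= 238000 bits
= 29750 bytes
= 29.0527 KB
BDP = 238000 bits (29750 bytes)


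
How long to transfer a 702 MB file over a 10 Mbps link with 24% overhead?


Effective throughput = 10 * (1 - 24/100) = 7.6 Mbps
File size in Mb = 702 * 8 = 5616 Mb
Time = 5616 / 7.6
Time = 738.9474 seconds


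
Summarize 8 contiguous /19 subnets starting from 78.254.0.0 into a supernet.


Original prefix: /19
Number of subnets: 8 = 2^3
New prefix = 19 - 3 = 16
Supernet: 78.254.0.0/16


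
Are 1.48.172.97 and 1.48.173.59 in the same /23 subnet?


Mask: 255.255.254.0
1.48.172.97 AND mask = 1.48.172.0
1.48.173.59 AND mask = 1.48.172.0
Yes, same subnet (1.48.172.0)


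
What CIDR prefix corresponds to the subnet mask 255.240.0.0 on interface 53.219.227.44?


Binary: 11111111.11110000.00000000.00000000
Count leading 1s
Prefix: /12


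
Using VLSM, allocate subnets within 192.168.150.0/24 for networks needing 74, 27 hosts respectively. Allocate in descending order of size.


74 hosts -> /25 (126 usable): 192.168.150.0/25
27 hosts -> /27 (30 usable): 192.168.150.128/27
Allocation: 192.168.150.0/25 (74 hosts, 126 usable); 192.168.150.128/27 (27 hosts, 30 usable)


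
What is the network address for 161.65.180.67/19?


IP:   10100001.01000001.10110100.01000011
Mask: 11111111.11111111.11100000.00000000
AND operation:
Net:  10100001.01000001.10100000.00000000
Network: 161.65.160.0/19


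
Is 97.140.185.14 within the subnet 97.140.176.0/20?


Subnet network: 97.140.176.0
Test IP AND mask: 97.140.176.0
Yes, 97.140.185.14 is in 97.140.176.0/20


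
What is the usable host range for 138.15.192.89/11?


Network: 138.0.0.0
Broadcast: 138.31.255.255
First usable = network + 1
Last usable = broadcast - 1
Range: 138.0.0.1 to 138.31.255.254


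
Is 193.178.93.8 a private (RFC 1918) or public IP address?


RFC 1918 private ranges:
  10.0.0.0/8 (10.0.0.0 - 10.255.255.255)
  172.16.0.0/12 (172.16.0.0 - 172.31.255.255)
  192.168.0.0/16 (192.168.0.0 - 192.168.255.255)
Public (not in any RFC 1918 range)


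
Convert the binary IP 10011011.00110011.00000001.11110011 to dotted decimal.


10011011 = 155
00110011 = 51
00000001 = 1
11110011 = 243
IP: 155.51.1.243


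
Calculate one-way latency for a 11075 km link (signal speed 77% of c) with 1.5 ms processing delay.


Speed = 0.77 * 3e5 km/s = 231000 km/s
Propagation delay = 11075 / 231000 = 0.0479 s = 47.9437 ms
Processing delay = 1.5 ms
Total one-way latency = 49.4437 ms


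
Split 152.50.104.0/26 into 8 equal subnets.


New prefix = 26 + 3 = 29
Each subnet has 8 addresses
  152.50.104.0/29
  152.50.104.8/29
  152.50.104.16/29
  152.50.104.24/29
  152.50.104.32/29
  152.50.104.40/29
  152.50.104.48/29
  152.50.104.56/29
Subnets: 152.50.104.0/29, 152.50.104.8/29, 152.50.104.16/29, 152.50.104.24/29, 152.50.104.32/29, 152.50.104.40/29, 152.50.104.48/29, 152.50.104.56/29


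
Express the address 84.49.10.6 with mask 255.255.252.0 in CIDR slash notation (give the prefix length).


Binary: 11111111.11111111.11111100.00000000
Count leading 1s
Prefix: /22


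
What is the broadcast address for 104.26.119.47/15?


Network: 104.26.0.0/15
Host bits = 17
Set all host bits to 1:
Broadcast: 104.27.255.255


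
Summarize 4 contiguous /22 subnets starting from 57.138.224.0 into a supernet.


Original prefix: /22
Number of subnets: 4 = 2^2
New prefix = 22 - 2 = 20
Supernet: 57.138.224.0/20


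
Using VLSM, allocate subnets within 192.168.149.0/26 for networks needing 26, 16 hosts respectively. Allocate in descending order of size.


26 hosts -> /27 (30 usable): 192.168.149.0/27
16 hosts -> /27 (30 usable): 192.168.149.32/27
Allocation: 192.168.149.0/27 (26 hosts, 30 usable); 192.168.149.32/27 (16 hosts, 30 usable)


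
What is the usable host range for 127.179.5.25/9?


Network: 127.128.0.0
Broadcast: 127.255.255.255
First usable = network + 1
Last usable = broadcast - 1
Range: 127.128.0.1 to 127.255.255.254


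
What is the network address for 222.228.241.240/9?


IP:   11011110.11100100.11110001.11110000
Mask: 11111111.10000000.00000000.00000000
AND operation:
Net:  11011110.10000000.00000000.00000000
Network: 222.128.0.0/9


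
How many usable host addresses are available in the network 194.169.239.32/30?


Host bits = 32 - 30 = 2
Total addresses = 2^2 = 4
Usable = total - 2 (network and broadcast)
Usable hosts: 2


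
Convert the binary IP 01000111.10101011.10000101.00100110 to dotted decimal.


01000111 = 71
10101011 = 171
10000101 = 133
00100110 = 38
IP: 71.171.133.38


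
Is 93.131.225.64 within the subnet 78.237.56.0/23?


Subnet network: 78.237.56.0
Test IP AND mask: 93.131.224.0
No, 93.131.225.64 is not in 78.237.56.0/23


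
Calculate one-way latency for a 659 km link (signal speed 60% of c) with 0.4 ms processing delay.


Speed = 0.6 * 3e5 km/s = 180000 km/s
Propagation delay = 659 / 180000 = 0.0037 s = 3.6611 ms
Processing delay = 0.4 ms
Total one-way latency = 4.0611 ms


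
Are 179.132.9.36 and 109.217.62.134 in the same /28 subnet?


Mask: 255.255.255.240
179.132.9.36 AND mask = 179.132.9.32
109.217.62.134 AND mask = 109.217.62.128
No, different subnets (179.132.9.32 vs 109.217.62.128)


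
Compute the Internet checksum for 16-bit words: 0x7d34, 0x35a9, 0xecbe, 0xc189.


Sum all words (with carry folding):
+ 0x7d34 = 0x7d34
+ 0x35a9 = 0xb2dd
+ 0xecbe = 0x9f9c
+ 0xc189 = 0x6126
One's complement: ~0x6126
Checksum = 0x9ed9


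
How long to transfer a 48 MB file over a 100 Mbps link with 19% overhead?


Effective throughput = 100 * (1 - 19/100) = 81 Mbps
File size in Mb = 48 * 8 = 384 Mb
Time = 384 / 81
Time = 4.7407 seconds


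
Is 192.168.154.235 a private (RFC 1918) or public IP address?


RFC 1918 private ranges:
  10.0.0.0/8 (10.0.0.0 - 10.255.255.255)
  172.16.0.0/12 (172.16.0.0 - 172.31.255.255)
  192.168.0.0/16 (192.168.0.0 - 192.168.255.255)
Private (in 192.168.0.0/16)


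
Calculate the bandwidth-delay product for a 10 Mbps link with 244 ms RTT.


BDP = bandwidth * RTT
= 10 Mbps * 244 ms
= 10 * 1e6 * 244 / 1000 bits
= 2440000 bits
= 305000 bytes
= 297.8516 KB
BDP = 2440000 bits (305000 bytes)


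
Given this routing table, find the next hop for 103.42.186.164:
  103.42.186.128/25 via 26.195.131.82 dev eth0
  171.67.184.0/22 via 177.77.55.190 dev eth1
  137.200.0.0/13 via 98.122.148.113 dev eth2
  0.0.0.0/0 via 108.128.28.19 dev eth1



Longest prefix match for 103.42.186.164:
  /25 103.42.186.128: MATCH
  /22 171.67.184.0: no
  /13 137.200.0.0: no
  /0 0.0.0.0: MATCH
Selected: next-hop 26.195.131.82 via eth0 (matched /25)


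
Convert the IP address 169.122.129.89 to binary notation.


169 = 10101001
122 = 01111010
129 = 10000001
89 = 01011001
Binary: 10101001.01111010.10000001.01011001


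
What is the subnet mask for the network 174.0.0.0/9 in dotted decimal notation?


/9 means 9 network bits, 23 host bits
Binary: 11111111100000000000000000000000
Mask: 255.128.0.0


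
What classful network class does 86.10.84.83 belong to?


First octet: 86
Binary: 01010110
0xxxxxxx -> Class A (1-126)
Class A, default mask 255.0.0.0 (/8)


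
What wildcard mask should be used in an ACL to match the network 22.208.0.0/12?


Subnet mask: 255.240.0.0
Wildcard = 255.255.255.255 - subnet mask
255 - 255 = 0
255 - 240 = 15
255 - 0 = 255
255 - 0 = 255
Wildcard: 0.15.255.255


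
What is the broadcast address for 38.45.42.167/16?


Network: 38.45.0.0/16
Host bits = 16
Set all host bits to 1:
Broadcast: 38.45.255.255


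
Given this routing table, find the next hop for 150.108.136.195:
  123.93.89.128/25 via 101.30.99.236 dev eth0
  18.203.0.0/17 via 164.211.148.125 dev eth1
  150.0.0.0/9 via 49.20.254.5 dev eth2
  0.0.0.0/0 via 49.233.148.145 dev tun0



Longest prefix match for 150.108.136.195:
  /25 123.93.89.128: no
  /17 18.203.0.0: no
  /9 150.0.0.0: MATCH
  /0 0.0.0.0: MATCH
Selected: next-hop 49.20.254.5 via eth2 (matched /9)


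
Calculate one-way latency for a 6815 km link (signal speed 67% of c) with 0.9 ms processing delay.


Speed = 0.67 * 3e5 km/s = 201000 km/s
Propagation delay = 6815 / 201000 = 0.0339 s = 33.9055 ms
Processing delay = 0.9 ms
Total one-way latency = 34.8055 ms


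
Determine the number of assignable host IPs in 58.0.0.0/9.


Host bits = 32 - 9 = 23
Total addresses = 2^23 = 8388608
Usable = total - 2 (network and broadcast)
Usable hosts: 8388606


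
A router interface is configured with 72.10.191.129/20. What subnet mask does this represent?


/20 means 20 network bits, 12 host bits
Binary: 11111111111111111111000000000000
Mask: 255.255.240.0


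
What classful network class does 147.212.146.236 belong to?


First octet: 147
Binary: 10010011
10xxxxxx -> Class B (128-191)
Class B, default mask 255.255.0.0 (/16)


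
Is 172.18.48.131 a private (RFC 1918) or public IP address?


RFC 1918 private ranges:
  10.0.0.0/8 (10.0.0.0 - 10.255.255.255)
  172.16.0.0/12 (172.16.0.0 - 172.31.255.255)
  192.168.0.0/16 (192.168.0.0 - 192.168.255.255)
Private (in 172.16.0.0/12)


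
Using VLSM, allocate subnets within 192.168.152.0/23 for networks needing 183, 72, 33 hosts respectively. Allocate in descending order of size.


183 hosts -> /24 (254 usable): 192.168.152.0/24
72 hosts -> /25 (126 usable): 192.168.153.0/25
33 hosts -> /26 (62 usable): 192.168.153.128/26
Allocation: 192.168.152.0/24 (183 hosts, 254 usable); 192.168.153.0/25 (72 hosts, 126 usable); 192.168.153.128/26 (33 hosts, 62 usable)


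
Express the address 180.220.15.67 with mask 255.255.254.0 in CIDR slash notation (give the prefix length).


Binary: 11111111.11111111.11111110.00000000
Count leading 1s
Prefix: /23


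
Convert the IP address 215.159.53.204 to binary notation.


215 = 11010111
159 = 10011111
53 = 00110101
204 = 11001100
Binary: 11010111.10011111.00110101.11001100


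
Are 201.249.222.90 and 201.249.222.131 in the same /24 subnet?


Mask: 255.255.255.0
201.249.222.90 AND mask = 201.249.222.0
201.249.222.131 AND mask = 201.249.222.0
Yes, same subnet (201.249.222.0)


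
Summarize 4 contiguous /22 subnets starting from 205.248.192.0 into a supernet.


Original prefix: /22
Number of subnets: 4 = 2^2
New prefix = 22 - 2 = 20
Supernet: 205.248.192.0/20


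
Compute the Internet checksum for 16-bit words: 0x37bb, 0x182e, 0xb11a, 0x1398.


Sum all words (with carry folding):
+ 0x37bb = 0x37bb
+ 0x182e = 0x4fe9
+ 0xb11a = 0x0104
+ 0x1398 = 0x149c
One's complement: ~0x149c
Checksum = 0xeb63


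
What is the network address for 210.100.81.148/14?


IP:   11010010.01100100.01010001.10010100
Mask: 11111111.11111100.00000000.00000000
AND operation:
Net:  11010010.01100100.00000000.00000000
Network: 210.100.0.0/14


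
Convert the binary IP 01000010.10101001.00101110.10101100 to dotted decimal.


01000010 = 66
10101001 = 169
00101110 = 46
10101100 = 172
IP: 66.169.46.172


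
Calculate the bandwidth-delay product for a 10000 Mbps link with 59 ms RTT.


BDP = bandwidth * RTT
= 10000 Mbps * 59 ms
= 10000 * 1e6 * 59 / 1000 bits
= 590000000 bits
= 73750000 bytes
= 72021.4844 KB
BDP = 590000000 bits (73750000 bytes)


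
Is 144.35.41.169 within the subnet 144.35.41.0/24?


Subnet network: 144.35.41.0
Test IP AND mask: 144.35.41.0
Yes, 144.35.41.169 is in 144.35.41.0/24


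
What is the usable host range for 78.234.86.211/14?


Network: 78.232.0.0
Broadcast: 78.235.255.255
First usable = network + 1
Last usable = broadcast - 1
Range: 78.232.0.1 to 78.235.255.254


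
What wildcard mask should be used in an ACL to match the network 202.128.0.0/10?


Subnet mask: 255.192.0.0
Wildcard = 255.255.255.255 - subnet mask
255 - 255 = 0
255 - 192 = 63
255 - 0 = 255
255 - 0 = 255
Wildcard: 0.63.255.255


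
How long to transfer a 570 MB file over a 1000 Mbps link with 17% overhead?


Effective throughput = 1000 * (1 - 17/100) = 830 Mbps
File size in Mb = 570 * 8 = 4560 Mb
Time = 4560 / 830
Time = 5.494 seconds


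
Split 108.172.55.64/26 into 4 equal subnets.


New prefix = 26 + 2 = 28
Each subnet has 16 addresses
  108.172.55.64/28
  108.172.55.80/28
  108.172.55.96/28
  108.172.55.112/28
Subnets: 108.172.55.64/28, 108.172.55.80/28, 108.172.55.96/28, 108.172.55.112/28


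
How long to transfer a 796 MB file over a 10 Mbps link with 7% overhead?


Effective throughput = 10 * (1 - 7/100) = 9.3 Mbps
File size in Mb = 796 * 8 = 6368 Mb
Time = 6368 / 9.3
Time = 684.7312 seconds


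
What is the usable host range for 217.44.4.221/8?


Network: 217.0.0.0
Broadcast: 217.255.255.255
First usable = network + 1
Last usable = broadcast - 1
Range: 217.0.0.1 to 217.255.255.254


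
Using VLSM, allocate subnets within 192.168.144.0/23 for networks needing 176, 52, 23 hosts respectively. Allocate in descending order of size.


176 hosts -> /24 (254 usable): 192.168.144.0/24
52 hosts -> /26 (62 usable): 192.168.145.0/26
23 hosts -> /27 (30 usable): 192.168.145.64/27
Allocation: 192.168.144.0/24 (176 hosts, 254 usable); 192.168.145.0/26 (52 hosts, 62 usable); 192.168.145.64/27 (23 hosts, 30 usable)


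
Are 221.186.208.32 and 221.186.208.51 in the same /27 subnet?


Mask: 255.255.255.224
221.186.208.32 AND mask = 221.186.208.32
221.186.208.51 AND mask = 221.186.208.32
Yes, same subnet (221.186.208.32)


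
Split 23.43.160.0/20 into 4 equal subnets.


New prefix = 20 + 2 = 22
Each subnet has 1024 addresses
  23.43.160.0/22
  23.43.164.0/22
  23.43.168.0/22
  23.43.172.0/22
Subnets: 23.43.160.0/22, 23.43.164.0/22, 23.43.168.0/22, 23.43.172.0/22


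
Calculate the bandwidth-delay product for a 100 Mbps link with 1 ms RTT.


BDP = bandwidth * RTT
= 100 Mbps * 1 ms
= 100 * 1e6 * 1 / 1000 bits
= 100000 bits
= 12500 bytes
= 12.207 KB
BDP = 100000 bits (12500 bytes)


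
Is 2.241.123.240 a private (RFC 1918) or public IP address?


RFC 1918 private ranges:
  10.0.0.0/8 (10.0.0.0 - 10.255.255.255)
  172.16.0.0/12 (172.16.0.0 - 172.31.255.255)
  192.168.0.0/16 (192.168.0.0 - 192.168.255.255)
Public (not in any RFC 1918 range)


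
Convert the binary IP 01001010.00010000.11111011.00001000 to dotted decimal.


01001010 = 74
00010000 = 16
11111011 = 251
00001000 = 8
IP: 74.16.251.8


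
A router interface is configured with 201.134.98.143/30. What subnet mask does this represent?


/30 means 30 network bits, 2 host bits
Binary: 11111111111111111111111111111100
Mask: 255.255.255.252


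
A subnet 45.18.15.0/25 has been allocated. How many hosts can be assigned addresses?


Host bits = 32 - 25 = 7
Total addresses = 2^7 = 128
Usable = total - 2 (network and broadcast)
Usable hosts: 126


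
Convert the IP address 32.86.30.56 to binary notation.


32 = 00100000
86 = 01010110
30 = 00011110
56 = 00111000
Binary: 00100000.01010110.00011110.00111000


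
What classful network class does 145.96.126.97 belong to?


First octet: 145
Binary: 10010001
10xxxxxx -> Class B (128-191)
Class B, default mask 255.255.0.0 (/16)


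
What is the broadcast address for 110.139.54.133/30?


Network: 110.139.54.132/30
Host bits = 2
Set all host bits to 1:
Broadcast: 110.139.54.135


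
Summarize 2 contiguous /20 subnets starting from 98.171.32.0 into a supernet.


Original prefix: /20
Number of subnets: 2 = 2^1
New prefix = 20 - 1 = 19
Supernet: 98.171.32.0/19


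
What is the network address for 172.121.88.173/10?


IP:   10101100.01111001.01011000.10101101
Mask: 11111111.11000000.00000000.00000000
AND operation:
Net:  10101100.01000000.00000000.00000000
Network: 172.64.0.0/10


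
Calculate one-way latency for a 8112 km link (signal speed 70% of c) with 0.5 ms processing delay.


Speed = 0.7 * 3e5 km/s = 210000 km/s
Propagation delay = 8112 / 210000 = 0.0386 s = 38.6286 ms
Processing delay = 0.5 ms
Total one-way latency = 39.1286 ms


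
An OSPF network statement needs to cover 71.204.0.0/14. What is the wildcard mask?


Subnet mask: 255.252.0.0
Wildcard = 255.255.255.255 - subnet mask
255 - 255 = 0
255 - 252 = 3
255 - 0 = 255
255 - 0 = 255
Wildcard: 0.3.255.255


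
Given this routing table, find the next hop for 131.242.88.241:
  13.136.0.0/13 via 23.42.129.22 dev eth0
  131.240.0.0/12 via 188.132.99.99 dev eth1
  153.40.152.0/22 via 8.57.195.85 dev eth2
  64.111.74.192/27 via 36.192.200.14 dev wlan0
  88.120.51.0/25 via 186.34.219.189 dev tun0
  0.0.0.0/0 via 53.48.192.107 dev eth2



Longest prefix match for 131.242.88.241:
  /13 13.136.0.0: no
  /12 131.240.0.0: MATCH
  /22 153.40.152.0: no
  /27 64.111.74.192: no
  /25 88.120.51.0: no
  /0 0.0.0.0: MATCH
Selected: next-hop 188.132.99.99 via eth1 (matched /12)


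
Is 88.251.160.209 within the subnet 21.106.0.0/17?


Subnet network: 21.106.0.0
Test IP AND mask: 88.251.128.0
No, 88.251.160.209 is not in 21.106.0.0/17


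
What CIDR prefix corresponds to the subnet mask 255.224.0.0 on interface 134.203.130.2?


Binary: 11111111.11100000.00000000.00000000
Count leading 1s
Prefix: /11


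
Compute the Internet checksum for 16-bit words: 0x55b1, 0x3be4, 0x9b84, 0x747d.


Sum all words (with carry folding):
+ 0x55b1 = 0x55b1
+ 0x3be4 = 0x9195
+ 0x9b84 = 0x2d1a
+ 0x747d = 0xa197
One's complement: ~0xa197
Checksum = 0x5e68


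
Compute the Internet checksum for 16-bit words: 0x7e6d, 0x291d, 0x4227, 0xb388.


Sum all words (with carry folding):
+ 0x7e6d = 0x7e6d
+ 0x291d = 0xa78a
+ 0x4227 = 0xe9b1
+ 0xb388 = 0x9d3a
One's complement: ~0x9d3a
Checksum = 0x62c5


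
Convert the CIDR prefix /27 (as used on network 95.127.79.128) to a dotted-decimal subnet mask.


/27 means 27 network bits, 5 host bits
Binary: 11111111111111111111111111100000
Mask: 255.255.255.224


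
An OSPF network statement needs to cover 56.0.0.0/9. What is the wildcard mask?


Subnet mask: 255.128.0.0
Wildcard = 255.255.255.255 - subnet mask
255 - 255 = 0
255 - 128 = 127
255 - 0 = 255
255 - 0 = 255
Wildcard: 0.127.255.255


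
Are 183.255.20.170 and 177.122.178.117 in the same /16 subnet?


Mask: 255.255.0.0
183.255.20.170 AND mask = 183.255.0.0
177.122.178.117 AND mask = 177.122.0.0
No, different subnets (183.255.0.0 vs 177.122.0.0)


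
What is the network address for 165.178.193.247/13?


IP:   10100101.10110010.11000001.11110111
Mask: 11111111.11111000.00000000.00000000
AND operation:
Net:  10100101.10110000.00000000.00000000
Network: 165.176.0.0/13


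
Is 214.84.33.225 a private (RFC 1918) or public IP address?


RFC 1918 private ranges:
  10.0.0.0/8 (10.0.0.0 - 10.255.255.255)
  172.16.0.0/12 (172.16.0.0 - 172.31.255.255)
  192.168.0.0/16 (192.168.0.0 - 192.168.255.255)
Public (not in any RFC 1918 range)


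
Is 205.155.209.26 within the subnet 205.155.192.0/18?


Subnet network: 205.155.192.0
Test IP AND mask: 205.155.192.0
Yes, 205.155.209.26 is in 205.155.192.0/18


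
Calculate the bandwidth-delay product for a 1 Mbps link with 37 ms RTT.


BDP = bandwidth * RTT
= 1 Mbps * 37 ms
= 1 * 1e6 * 37 / 1000 bits
= 37000 bits
= 4625 bytes
= 4.5166 KB
BDP = 37000 bits (4625 bytes)


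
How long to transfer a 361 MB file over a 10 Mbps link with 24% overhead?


Effective throughput = 10 * (1 - 24/100) = 7.6 Mbps
File size in Mb = 361 * 8 = 2888 Mb
Time = 2888 / 7.6
Time = 380 seconds


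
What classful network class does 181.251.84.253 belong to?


First octet: 181
Binary: 10110101
10xxxxxx -> Class B (128-191)
Class B, default mask 255.255.0.0 (/16)


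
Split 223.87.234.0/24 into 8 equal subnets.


New prefix = 24 + 3 = 27
Each subnet has 32 addresses
  223.87.234.0/27
  223.87.234.32/27
  223.87.234.64/27
  223.87.234.96/27
  223.87.234.128/27
  223.87.234.160/27
  223.87.234.192/27
  223.87.234.224/27
Subnets: 223.87.234.0/27, 223.87.234.32/27, 223.87.234.64/27, 223.87.234.96/27, 223.87.234.128/27, 223.87.234.160/27, 223.87.234.192/27, 223.87.234.224/27


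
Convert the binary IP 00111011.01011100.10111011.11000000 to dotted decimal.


00111011 = 59
01011100 = 92
10111011 = 187
11000000 = 192
IP: 59.92.187.192


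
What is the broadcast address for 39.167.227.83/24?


Network: 39.167.227.0/24
Host bits = 8
Set all host bits to 1:
Broadcast: 39.167.227.255


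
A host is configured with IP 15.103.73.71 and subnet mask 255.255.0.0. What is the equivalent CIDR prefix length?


Binary: 11111111.11111111.00000000.00000000
Count leading 1s
Prefix: /16


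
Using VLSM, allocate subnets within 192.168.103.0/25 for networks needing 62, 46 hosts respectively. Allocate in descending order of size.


62 hosts -> /26 (62 usable): 192.168.103.0/26
46 hosts -> /26 (62 usable): 192.168.103.64/26
Allocation: 192.168.103.0/26 (62 hosts, 62 usable); 192.168.103.64/26 (46 hosts, 62 usable)


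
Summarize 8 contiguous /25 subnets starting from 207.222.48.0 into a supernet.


Original prefix: /25
Number of subnets: 8 = 2^3
New prefix = 25 - 3 = 22
Supernet: 207.222.48.0/22


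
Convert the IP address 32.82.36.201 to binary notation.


32 = 00100000
82 = 01010010
36 = 00100100
201 = 11001001
Binary: 00100000.01010010.00100100.11001001


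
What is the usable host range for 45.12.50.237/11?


Network: 45.0.0.0
Broadcast: 45.31.255.255
First usable = network + 1
Last usable = broadcast - 1
Range: 45.0.0.1 to 45.31.255.254


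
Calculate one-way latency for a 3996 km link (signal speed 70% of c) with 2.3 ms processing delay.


Speed = 0.7 * 3e5 km/s = 210000 km/s
Propagation delay = 3996 / 210000 = 0.019 s = 19.0286 ms
Processing delay = 2.3 ms
Total one-way latency = 21.3286 ms


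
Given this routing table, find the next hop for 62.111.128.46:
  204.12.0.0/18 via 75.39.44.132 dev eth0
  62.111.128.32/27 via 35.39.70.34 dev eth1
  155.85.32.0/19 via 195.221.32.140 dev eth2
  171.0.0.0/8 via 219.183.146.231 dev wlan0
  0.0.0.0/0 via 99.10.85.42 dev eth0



Longest prefix match for 62.111.128.46:
  /18 204.12.0.0: no
  /27 62.111.128.32: MATCH
  /19 155.85.32.0: no
  /8 171.0.0.0: no
  /0 0.0.0.0: MATCH
Selected: next-hop 35.39.70.34 via eth1 (matched /27)


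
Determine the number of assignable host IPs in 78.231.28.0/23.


Host bits = 32 - 23 = 9
Total addresses = 2^9 = 512
Usable = total - 2 (network and broadcast)
Usable hosts: 510


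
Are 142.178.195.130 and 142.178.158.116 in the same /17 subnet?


Mask: 255.255.128.0
142.178.195.130 AND mask = 142.178.128.0
142.178.158.116 AND mask = 142.178.128.0
Yes, same subnet (142.178.128.0)


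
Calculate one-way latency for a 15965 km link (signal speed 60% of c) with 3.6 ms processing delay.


Speed = 0.6 * 3e5 km/s = 180000 km/s
Propagation delay = 15965 / 180000 = 0.0887 s = 88.6944 ms
Processing delay = 3.6 ms
Total one-way latency = 92.2944 ms


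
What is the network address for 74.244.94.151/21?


IP:   01001010.11110100.01011110.10010111
Mask: 11111111.11111111.11111000.00000000
AND operation:
Net:  01001010.11110100.01011000.00000000
Network: 74.244.88.0/21


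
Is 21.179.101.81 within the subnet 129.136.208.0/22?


Subnet network: 129.136.208.0
Test IP AND mask: 21.179.100.0
No, 21.179.101.81 is not in 129.136.208.0/22


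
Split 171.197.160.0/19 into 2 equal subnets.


New prefix = 19 + 1 = 20
Each subnet has 4096 addresses
  171.197.160.0/20
  171.197.176.0/20
Subnets: 171.197.160.0/20, 171.197.176.0/20


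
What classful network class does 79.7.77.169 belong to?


First octet: 79
Binary: 01001111
0xxxxxxx -> Class A (1-126)
Class A, default mask 255.0.0.0 (/8)


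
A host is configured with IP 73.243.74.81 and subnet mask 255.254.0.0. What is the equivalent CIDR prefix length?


Binary: 11111111.11111110.00000000.00000000
Count leading 1s
Prefix: /15


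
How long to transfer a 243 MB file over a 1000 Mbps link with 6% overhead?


Effective throughput = 1000 * (1 - 6/100) = 940 Mbps
File size in Mb = 243 * 8 = 1944 Mb
Time = 1944 / 940
Time = 2.0681 seconds


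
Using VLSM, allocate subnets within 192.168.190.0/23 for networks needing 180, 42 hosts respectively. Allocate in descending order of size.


180 hosts -> /24 (254 usable): 192.168.190.0/24
42 hosts -> /26 (62 usable): 192.168.191.0/26
Allocation: 192.168.190.0/24 (180 hosts, 254 usable); 192.168.191.0/26 (42 hosts, 62 usable)


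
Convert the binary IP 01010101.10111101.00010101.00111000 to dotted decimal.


01010101 = 85
10111101 = 189
00010101 = 21
00111000 = 56
IP: 85.189.21.56


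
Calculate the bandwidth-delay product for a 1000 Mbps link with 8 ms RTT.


BDP = bandwidth * RTT
= 1000 Mbps * 8 ms
= 1000 * 1e6 * 8 / 1000 bits
= 8000000 bits
= 1000000 bytes
= 976.5625 KB
BDP = 8000000 bits (1000000 bytes)


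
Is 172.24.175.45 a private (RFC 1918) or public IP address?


RFC 1918 private ranges:
  10.0.0.0/8 (10.0.0.0 - 10.255.255.255)
  172.16.0.0/12 (172.16.0.0 - 172.31.255.255)
  192.168.0.0/16 (192.168.0.0 - 192.168.255.255)
Private (in 172.16.0.0/12)


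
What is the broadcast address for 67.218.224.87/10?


Network: 67.192.0.0/10
Host bits = 22
Set all host bits to 1:
Broadcast: 67.255.255.255


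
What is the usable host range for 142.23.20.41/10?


Network: 142.0.0.0
Broadcast: 142.63.255.255
First usable = network + 1
Last usable = broadcast - 1
Range: 142.0.0.1 to 142.63.255.254


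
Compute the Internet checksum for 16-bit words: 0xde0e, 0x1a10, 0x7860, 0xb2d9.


Sum all words (with carry folding):
+ 0xde0e = 0xde0e
+ 0x1a10 = 0xf81e
+ 0x7860 = 0x707f
+ 0xb2d9 = 0x2359
One's complement: ~0x2359
Checksum = 0xdca6
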